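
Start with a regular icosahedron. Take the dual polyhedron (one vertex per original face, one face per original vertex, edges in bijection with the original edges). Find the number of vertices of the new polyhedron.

20

The base solid has V = 12, E = 30, F = 20.
The dual swaps V and F and preserves E: V′ = F = 20, E′ = E = 30, F′ = V = 12.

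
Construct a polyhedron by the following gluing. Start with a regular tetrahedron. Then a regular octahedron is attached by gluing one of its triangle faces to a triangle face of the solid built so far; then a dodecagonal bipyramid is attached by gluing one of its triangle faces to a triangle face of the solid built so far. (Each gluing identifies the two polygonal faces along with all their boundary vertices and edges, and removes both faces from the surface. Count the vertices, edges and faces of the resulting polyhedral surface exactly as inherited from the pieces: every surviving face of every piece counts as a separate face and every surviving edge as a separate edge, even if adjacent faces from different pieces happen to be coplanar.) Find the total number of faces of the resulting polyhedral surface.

32

A regular tetrahedron: V=4, E=6, F=4.
Attach a regular octahedron (V=6, E=12, F=8) along a 3-gon: merge 3 vertices and 3 edges, delete both glued faces → V=7, E=15, F=10.
Attach a dodecagonal bipyramid (V=14, E=36, F=24) along a 3-gon: merge 3 vertices and 3 edges, delete both glued faces → V=18, E=48, F=32.
Check: V − E + F = 18 − 48 + 32 = 2.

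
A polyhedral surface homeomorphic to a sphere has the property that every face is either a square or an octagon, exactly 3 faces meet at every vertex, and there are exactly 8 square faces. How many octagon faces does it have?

Let x be the number of octagons; then F = 8 + x.
Edge–face incidences: 2E = 4·8 + 8·x = 32 + 8x.
Every vertex has degree 3, so 3V = 2E.
Euler: V − E + F = 2 ⇒ (2E)/3 − E + (8 + x) = 2.
Multiply by 6: 2·(2E) − 3·(2E) + 6·(8 + x) = 12, i.e. 48 + 6x − (32 + 8x) = 12.
Collecting terms: −2x + 16 = 12, so −2x = −4, so x = 2.
Then 2E = 32 + 8·2 = 48, so E = 24, V = 2E/3 = 16, F = 8 + 2 = 10.

2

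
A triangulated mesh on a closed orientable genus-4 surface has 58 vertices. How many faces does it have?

χ = 2 − 2·4 = -6, and every face is a triangle so 3F = 2E.
V − E + F = -6 with E = 3F/2 gives 58 − (3/2 − 1)·F = -6, so F = 128 and E = 192.

128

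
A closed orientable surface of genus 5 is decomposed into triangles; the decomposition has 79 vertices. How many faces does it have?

χ = 2 − 2·5 = -8, and every face is a triangle so 3F = 2E.
V − E + F = -8 with E = 3F/2 gives 79 − (3/2 − 1)·F = -8, so F = 174 and E = 261.

174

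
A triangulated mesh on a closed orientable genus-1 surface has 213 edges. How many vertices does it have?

χ = 2 − 2·1 = 0, and every face is a triangle so 3F = 2E.
F = 2E/3 = 142. Then V = 0 + E − F = 0 + 213 − 142 = 71.

71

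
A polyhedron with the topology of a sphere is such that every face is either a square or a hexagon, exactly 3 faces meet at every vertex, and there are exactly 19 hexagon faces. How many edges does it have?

69

Let x be the number of squares; then F = 19 + x.
Edge–face incidences: 2E = 6·19 + 4·x = 114 + 4x.
Every vertex has degree 3, so 3V = 2E.
Euler: V − E + F = 2 ⇒ (2E)/3 − E + (19 + x) = 2.
Multiply by 6: 2·(2E) − 3·(2E) + 6·(19 + x) = 12, i.e. 114 + 6x − (114 + 4x) = 12.
Collecting terms: 2x = 12, so x = 6.
Then 2E = 114 + 4·6 = 138, so E = 69, V = 2E/3 = 46, F = 19 + 6 = 25.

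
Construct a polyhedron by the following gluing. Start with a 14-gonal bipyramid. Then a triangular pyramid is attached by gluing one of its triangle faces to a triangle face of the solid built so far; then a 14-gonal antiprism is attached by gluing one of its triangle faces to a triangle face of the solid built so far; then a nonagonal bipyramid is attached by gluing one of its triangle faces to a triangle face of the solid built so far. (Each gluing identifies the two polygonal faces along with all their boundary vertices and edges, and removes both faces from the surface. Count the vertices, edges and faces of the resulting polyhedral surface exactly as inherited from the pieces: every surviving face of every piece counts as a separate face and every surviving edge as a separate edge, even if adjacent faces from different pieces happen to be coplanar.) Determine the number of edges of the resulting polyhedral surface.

122

A 14-gonal bipyramid: V=16, E=42, F=28.
Attach a triangular pyramid (V=4, E=6, F=4) along a 3-gon: merge 3 vertices and 3 edges, delete both glued faces → V=17, E=45, F=30.
Attach a 14-gonal antiprism (V=28, E=56, F=30) along a 3-gon: merge 3 vertices and 3 edges, delete both glued faces → V=42, E=98, F=58.
Attach a nonagonal bipyramid (V=11, E=27, F=18) along a 3-gon: merge 3 vertices and 3 edges, delete both glued faces → V=50, E=122, F=74.
Check: V − E + F = 50 − 122 + 74 = 2.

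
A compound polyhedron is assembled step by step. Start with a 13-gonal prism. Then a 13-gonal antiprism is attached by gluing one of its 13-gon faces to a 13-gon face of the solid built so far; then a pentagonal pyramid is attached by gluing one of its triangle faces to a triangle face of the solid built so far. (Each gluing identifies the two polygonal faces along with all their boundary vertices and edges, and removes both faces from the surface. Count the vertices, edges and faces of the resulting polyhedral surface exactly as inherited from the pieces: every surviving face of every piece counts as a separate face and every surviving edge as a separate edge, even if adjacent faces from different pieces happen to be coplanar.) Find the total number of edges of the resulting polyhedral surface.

85

A 13-gonal prism: V=26, E=39, F=15.
Attach a 13-gonal antiprism (V=26, E=52, F=28) along a 13-gon: merge 13 vertices and 13 edges, delete both glued faces → V=39, E=78, F=41.
Attach a pentagonal pyramid (V=6, E=10, F=6) along a 3-gon: merge 3 vertices and 3 edges, delete both glued faces → V=42, E=85, F=45.
Check: V − E + F = 42 − 85 + 45 = 2.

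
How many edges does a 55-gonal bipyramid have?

A bipyramid over an n-gon has 2n triangular faces and n + 2 vertices: V = 55 + 2 = 57, E = 3·55 = 165, F = 2·55 = 110.

165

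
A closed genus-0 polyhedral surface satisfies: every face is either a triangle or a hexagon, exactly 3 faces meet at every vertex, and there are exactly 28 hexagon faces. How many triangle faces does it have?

4

Let x be the number of triangles; then F = 28 + x.
Edge–face incidences: 2E = 6·28 + 3·x = 168 + 3x.
Every vertex has degree 3, so 3V = 2E.
Euler: V − E + F = 2 ⇒ (2E)/3 − E + (28 + x) = 2.
Multiply by 6: 2·(2E) − 3·(2E) + 6·(28 + x) = 12, i.e. 168 + 6x − (168 + 3x) = 12.
Collecting terms: 3x = 12, so x = 4.
Then 2E = 168 + 3·4 = 180, so E = 90, V = 2E/3 = 60, F = 28 + 4 = 32.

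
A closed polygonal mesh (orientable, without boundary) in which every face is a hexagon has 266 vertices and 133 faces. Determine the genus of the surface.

1

Every face is a hexagon, so 2E = 6·133 = 798, giving E = 399.
χ = V − E + F = 266 − 399 + 133 = 0.
For a closed orientable surface χ = 2 − 2g, so g = (2 − (0))/2 = 1.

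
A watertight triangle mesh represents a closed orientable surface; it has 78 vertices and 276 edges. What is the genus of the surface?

8

Every face is a triangle and each edge borders two faces, so 3F = 2·276, giving F = 184.
χ = V − E + F = 78 − 276 + 184 = -14.
For a closed orientable surface χ = 2 − 2g, so g = (2 − (-14))/2 = 8.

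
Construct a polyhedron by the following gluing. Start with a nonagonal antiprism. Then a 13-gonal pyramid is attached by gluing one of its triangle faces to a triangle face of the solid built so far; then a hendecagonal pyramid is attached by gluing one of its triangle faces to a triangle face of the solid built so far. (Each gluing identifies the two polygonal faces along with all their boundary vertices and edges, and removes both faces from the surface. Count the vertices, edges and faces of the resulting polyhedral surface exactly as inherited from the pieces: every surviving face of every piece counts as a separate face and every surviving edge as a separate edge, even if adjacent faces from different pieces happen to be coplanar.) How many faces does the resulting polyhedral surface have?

42

A nonagonal antiprism: V=18, E=36, F=20.
Attach a 13-gonal pyramid (V=14, E=26, F=14) along a 3-gon: merge 3 vertices and 3 edges, delete both glued faces → V=29, E=59, F=32.
Attach a hendecagonal pyramid (V=12, E=22, F=12) along a 3-gon: merge 3 vertices and 3 edges, delete both glued faces → V=38, E=78, F=42.
Check: V − E + F = 38 − 78 + 42 = 2.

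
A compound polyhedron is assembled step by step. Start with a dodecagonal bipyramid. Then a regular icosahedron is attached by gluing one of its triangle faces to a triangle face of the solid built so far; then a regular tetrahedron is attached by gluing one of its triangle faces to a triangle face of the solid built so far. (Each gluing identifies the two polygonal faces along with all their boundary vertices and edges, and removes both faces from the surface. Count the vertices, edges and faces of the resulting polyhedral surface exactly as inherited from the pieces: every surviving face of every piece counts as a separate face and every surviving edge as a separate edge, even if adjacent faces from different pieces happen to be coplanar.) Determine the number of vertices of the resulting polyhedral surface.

24

A dodecagonal bipyramid: V=14, E=36, F=24.
Attach a regular icosahedron (V=12, E=30, F=20) along a 3-gon: merge 3 vertices and 3 edges, delete both glued faces → V=23, E=63, F=42.
Attach a regular tetrahedron (V=4, E=6, F=4) along a 3-gon: merge 3 vertices and 3 edges, delete both glued faces → V=24, E=66, F=44.
Check: V − E + F = 24 − 66 + 44 = 2.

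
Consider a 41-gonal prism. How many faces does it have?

43

A prism on an n-gon has two n-gon bases and n rectangular sides: V = 2·41 = 82, E = 3·41 = 123, F = 41 + 2 = 43.
Check: V − E + F = 82 − 123 + 43 = 2.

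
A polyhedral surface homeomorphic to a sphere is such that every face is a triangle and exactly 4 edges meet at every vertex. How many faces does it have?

8

Each face has 3 edges and each edge borders two faces, so 2E = 3F.
Each vertex has degree 4, so 4V = 2E and hence V = 3F/4.
Euler: V − E + F = 2 ⇒ (3F/4) − (3F/2) + F = 2.
Multiply by 8: (6 − 12 + 8)F = 16, i.e. 2F = 16.
So F = 8, E = 3·8/2 = 12, V = 3·8/4 = 6.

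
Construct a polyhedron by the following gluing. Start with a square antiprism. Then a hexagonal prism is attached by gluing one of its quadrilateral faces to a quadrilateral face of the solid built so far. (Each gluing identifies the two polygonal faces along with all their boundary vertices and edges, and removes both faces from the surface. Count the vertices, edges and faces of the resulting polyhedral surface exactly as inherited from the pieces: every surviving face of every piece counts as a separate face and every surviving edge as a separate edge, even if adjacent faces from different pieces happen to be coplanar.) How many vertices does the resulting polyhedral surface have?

A square antiprism: V=8, E=16, F=10.
Attach a hexagonal prism (V=12, E=18, F=8) along a 4-gon: merge 4 vertices and 4 edges, delete both glued faces → V=16, E=30, F=16.
Check: V − E + F = 16 − 30 + 16 = 2.

16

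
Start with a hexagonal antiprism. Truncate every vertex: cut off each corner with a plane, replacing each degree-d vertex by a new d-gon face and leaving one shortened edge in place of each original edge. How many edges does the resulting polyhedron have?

The base solid has V = 12, E = 24, F = 14.
Truncation replaces each original edge-end by a new vertex, so V′ = 2E = 48.
Each original edge survives, and each old vertex of degree d contributes d new edges; summing degrees gives Σd = 2E, so E′ = E + 2E = 3E = 72.
Each original face survives and each original vertex becomes one new face: F′ = F + V = 26.

72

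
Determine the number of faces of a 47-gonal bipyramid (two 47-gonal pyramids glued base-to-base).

94

A bipyramid over an n-gon has 2n triangular faces and n + 2 vertices: V = 47 + 2 = 49, E = 3·47 = 141, F = 2·47 = 94.
Check: V − E + F = 49 − 141 + 94 = 2.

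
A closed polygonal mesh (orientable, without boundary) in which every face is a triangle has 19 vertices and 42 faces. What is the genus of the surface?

2

Every face is a triangle, so 2E = 3·42 = 126, giving E = 63.
χ = V − E + F = 19 − 63 + 42 = -2.
For a closed orientable surface χ = 2 − 2g, so g = (2 − (-2))/2 = 2.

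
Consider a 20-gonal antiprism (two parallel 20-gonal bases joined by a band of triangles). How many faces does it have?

An antiprism on an n-gon has two n-gon caps and 2n triangles: V = 2·20 = 40, E = 4·20 = 80, F = 2·20 + 2 = 42.
Check: V − E + F = 40 − 80 + 42 = 2.

42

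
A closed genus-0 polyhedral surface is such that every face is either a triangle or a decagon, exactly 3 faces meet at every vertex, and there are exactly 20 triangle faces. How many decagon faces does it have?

12

Let x be the number of decagons; then F = 20 + x.
Edge–face incidences: 2E = 3·20 + 10·x = 60 + 10x.
Every vertex has degree 3, so 3V = 2E.
Euler: V − E + F = 2 ⇒ (2E)/3 − E + (20 + x) = 2.
Multiply by 6: 2·(2E) − 3·(2E) + 6·(20 + x) = 12, i.e. 120 + 6x − (60 + 10x) = 12.
Collecting terms: −4x + 60 = 12, so −4x = −48, so x = 12.
Then 2E = 60 + 10·12 = 180, so E = 90, V = 2E/3 = 60, F = 20 + 12 = 32.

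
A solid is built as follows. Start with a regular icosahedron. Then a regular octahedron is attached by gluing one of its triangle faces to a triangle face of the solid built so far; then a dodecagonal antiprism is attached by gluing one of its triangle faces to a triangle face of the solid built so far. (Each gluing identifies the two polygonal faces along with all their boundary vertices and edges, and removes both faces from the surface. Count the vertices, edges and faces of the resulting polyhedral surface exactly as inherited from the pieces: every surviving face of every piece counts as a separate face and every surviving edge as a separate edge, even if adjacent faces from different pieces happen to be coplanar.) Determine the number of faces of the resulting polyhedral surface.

50

A regular icosahedron: V=12, E=30, F=20.
Attach a regular octahedron (V=6, E=12, F=8) along a 3-gon: merge 3 vertices and 3 edges, delete both glued faces → V=15, E=39, F=26.
Attach a dodecagonal antiprism (V=24, E=48, F=26) along a 3-gon: merge 3 vertices and 3 edges, delete both glued faces → V=36, E=84, F=50.
Check: V − E + F = 36 − 84 + 50 = 2.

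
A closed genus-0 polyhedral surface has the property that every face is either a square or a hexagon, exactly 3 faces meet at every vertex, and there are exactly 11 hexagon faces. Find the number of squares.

Let x be the number of squares; then F = 11 + x.
Edge–face incidences: 2E = 6·11 + 4·x = 66 + 4x.
Every vertex has degree 3, so 3V = 2E.
Euler: V − E + F = 2 ⇒ (2E)/3 − E + (11 + x) = 2.
Multiply by 6: 2·(2E) − 3·(2E) + 6·(11 + x) = 12, i.e. 66 + 6x − (66 + 4x) = 12.
Collecting terms: 2x = 12, so x = 6.
Then 2E = 66 + 4·6 = 90, so E = 45, V = 2E/3 = 30, F = 11 + 6 = 17.

6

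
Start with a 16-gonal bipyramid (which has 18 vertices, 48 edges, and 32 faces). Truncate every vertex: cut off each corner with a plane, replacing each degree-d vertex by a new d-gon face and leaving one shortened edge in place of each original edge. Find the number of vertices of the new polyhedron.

Truncation replaces each original edge-end by a new vertex, so V′ = 2E = 96.
Each original edge survives, and each old vertex of degree d contributes d new edges; summing degrees gives Σd = 2E, so E′ = E + 2E = 3E = 144.
Each original face survives and each original vertex becomes one new face: F′ = F + V = 50.

96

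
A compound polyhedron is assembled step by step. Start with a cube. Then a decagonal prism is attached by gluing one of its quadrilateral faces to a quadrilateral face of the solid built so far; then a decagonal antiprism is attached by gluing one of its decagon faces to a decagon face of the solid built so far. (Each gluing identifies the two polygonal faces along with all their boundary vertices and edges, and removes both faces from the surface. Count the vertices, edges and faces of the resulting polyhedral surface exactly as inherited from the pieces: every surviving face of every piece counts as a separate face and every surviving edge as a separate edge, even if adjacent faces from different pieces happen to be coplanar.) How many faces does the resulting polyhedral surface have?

36

A cube: V=8, E=12, F=6.
Attach a decagonal prism (V=20, E=30, F=12) along a 4-gon: merge 4 vertices and 4 edges, delete both glued faces → V=24, E=38, F=16.
Attach a decagonal antiprism (V=20, E=40, F=22) along a 10-gon: merge 10 vertices and 10 edges, delete both glued faces → V=34, E=68, F=36.
Check: V − E + F = 34 − 68 + 36 = 2.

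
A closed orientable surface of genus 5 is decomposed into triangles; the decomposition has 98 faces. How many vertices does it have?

41

χ = 2 − 2·5 = -8, and every face is a triangle so 3F = 2E.
E = 3·98/2 = 147. Then V = -8 + E − F = -8 + 147 − 98 = 41.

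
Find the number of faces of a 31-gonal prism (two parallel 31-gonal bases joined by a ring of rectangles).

33

A prism on an n-gon has two n-gon bases and n rectangular sides: V = 2·31 = 62, E = 3·31 = 93, F = 31 + 2 = 33.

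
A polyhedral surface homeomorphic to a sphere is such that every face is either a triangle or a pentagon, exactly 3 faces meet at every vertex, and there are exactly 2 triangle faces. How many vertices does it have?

12

Let x be the number of pentagons; then F = 2 + x.
Edge–face incidences: 2E = 3·2 + 5·x = 6 + 5x.
Every vertex has degree 3, so 3V = 2E.
Euler: V − E + F = 2 ⇒ (2E)/3 − E + (2 + x) = 2.
Multiply by 6: 2·(2E) − 3·(2E) + 6·(2 + x) = 12, i.e. 12 + 6x − (6 + 5x) = 12.
Collecting terms: x + 6 = 12, so x = 6.
Then 2E = 6 + 5·6 = 36, so E = 18, V = 2E/3 = 12, F = 2 + 6 = 8.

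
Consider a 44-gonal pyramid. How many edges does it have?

A pyramid on an n-gon base has one n-gon and n triangles: V = 44 + 1 = 45, E = 2·44 = 88, F = 44 + 1 = 45.

88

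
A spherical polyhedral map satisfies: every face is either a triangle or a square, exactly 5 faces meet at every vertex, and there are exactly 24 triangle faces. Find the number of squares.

2

Let x be the number of squares; then F = 24 + x.
Edge–face incidences: 2E = 3·24 + 4·x = 72 + 4x.
Every vertex has degree 5, so 5V = 2E.
Euler: V − E + F = 2 ⇒ (2E)/5 − E + (24 + x) = 2.
Multiply by 10: 2·(2E) − 5·(2E) + 10·(24 + x) = 20, i.e. 240 + 10x − 3·(72 + 4x) = 20.
Collecting terms: −2x + 24 = 20, so −2x = −4, so x = 2.
Then 2E = 72 + 4·2 = 80, so E = 40, V = 2E/5 = 16, F = 24 + 2 = 26.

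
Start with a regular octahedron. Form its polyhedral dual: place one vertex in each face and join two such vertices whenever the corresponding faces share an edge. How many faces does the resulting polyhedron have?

The base solid has V = 6, E = 12, F = 8.
The dual swaps V and F and preserves E: V′ = F = 8, E′ = E = 12, F′ = V = 6.

6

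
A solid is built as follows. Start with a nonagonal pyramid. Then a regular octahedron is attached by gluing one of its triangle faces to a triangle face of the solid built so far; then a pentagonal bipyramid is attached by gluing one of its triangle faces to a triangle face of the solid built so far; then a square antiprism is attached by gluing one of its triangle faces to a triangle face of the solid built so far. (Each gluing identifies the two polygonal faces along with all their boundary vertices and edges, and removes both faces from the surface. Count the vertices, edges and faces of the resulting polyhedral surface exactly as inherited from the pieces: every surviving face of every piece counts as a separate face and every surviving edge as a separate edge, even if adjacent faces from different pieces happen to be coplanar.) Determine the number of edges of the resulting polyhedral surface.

52

A nonagonal pyramid: V=10, E=18, F=10.
Attach a regular octahedron (V=6, E=12, F=8) along a 3-gon: merge 3 vertices and 3 edges, delete both glued faces → V=13, E=27, F=16.
Attach a pentagonal bipyramid (V=7, E=15, F=10) along a 3-gon: merge 3 vertices and 3 edges, delete both glued faces → V=17, E=39, F=24.
Attach a square antiprism (V=8, E=16, F=10) along a 3-gon: merge 3 vertices and 3 edges, delete both glued faces → V=22, E=52, F=32.
Check: V − E + F = 22 − 52 + 32 = 2.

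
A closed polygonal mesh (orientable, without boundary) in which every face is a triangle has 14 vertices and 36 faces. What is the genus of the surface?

3

Every face is a triangle, so 2E = 3·36 = 108, giving E = 54.
χ = V − E + F = 14 − 54 + 36 = -4.
For a closed orientable surface χ = 2 − 2g, so g = (2 − (-4))/2 = 3.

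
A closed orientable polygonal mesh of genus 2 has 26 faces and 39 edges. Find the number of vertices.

For a closed orientable surface of genus 2, χ = 2 − 2·2 = -2.
V = -2 + E − F = -2 + 39 − 26 = 11.

11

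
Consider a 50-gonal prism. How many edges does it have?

150

A prism on an n-gon has two n-gon bases and n rectangular sides: V = 2·50 = 100, E = 3·50 = 150, F = 50 + 2 = 52.
Check: V − E + F = 100 − 150 + 52 = 2.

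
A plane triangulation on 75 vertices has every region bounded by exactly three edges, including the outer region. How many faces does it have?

In a plane triangulation 3F = 2E and V − E + F = 2, so F = 2V − 4 = 2·75 − 4 = 146.

146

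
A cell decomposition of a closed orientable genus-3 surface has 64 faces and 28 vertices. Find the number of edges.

For a closed orientable surface of genus 3, χ = 2 − 2·3 = -4.
E = V + F − (-4) = 28 + 64 − (-4) = 96.

96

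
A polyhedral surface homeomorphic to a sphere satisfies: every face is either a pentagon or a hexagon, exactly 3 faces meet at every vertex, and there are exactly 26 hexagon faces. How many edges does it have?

108

Let x be the number of pentagons; then F = 26 + x.
Edge–face incidences: 2E = 6·26 + 5·x = 156 + 5x.
Every vertex has degree 3, so 3V = 2E.
Euler: V − E + F = 2 ⇒ (2E)/3 − E + (26 + x) = 2.
Multiply by 6: 2·(2E) − 3·(2E) + 6·(26 + x) = 12, i.e. 156 + 6x − (156 + 5x) = 12.
Collecting terms: x = 12.
Then 2E = 156 + 5·12 = 216, so E = 108, V = 2E/3 = 72, F = 26 + 12 = 38.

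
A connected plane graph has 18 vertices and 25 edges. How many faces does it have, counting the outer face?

Euler's formula for a connected plane graph: V − E + F = 2, so F = 2 − 18 + 25 = 9.

9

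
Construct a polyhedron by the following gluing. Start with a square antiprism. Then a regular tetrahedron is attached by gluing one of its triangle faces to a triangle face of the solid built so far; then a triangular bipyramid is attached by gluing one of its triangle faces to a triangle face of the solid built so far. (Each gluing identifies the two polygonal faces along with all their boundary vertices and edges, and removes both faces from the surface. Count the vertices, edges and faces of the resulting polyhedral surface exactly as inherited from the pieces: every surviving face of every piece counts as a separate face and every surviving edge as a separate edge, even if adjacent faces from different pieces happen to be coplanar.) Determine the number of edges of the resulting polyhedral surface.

A square antiprism: V=8, E=16, F=10.
Attach a regular tetrahedron (V=4, E=6, F=4) along a 3-gon: merge 3 vertices and 3 edges, delete both glued faces → V=9, E=19, F=12.
Attach a triangular bipyramid (V=5, E=9, F=6) along a 3-gon: merge 3 vertices and 3 edges, delete both glued faces → V=11, E=25, F=16.
Check: V − E + F = 11 − 25 + 16 = 2.

25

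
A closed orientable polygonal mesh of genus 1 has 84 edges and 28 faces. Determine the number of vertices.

56

For a closed orientable surface of genus 1, χ = 2 − 2·1 = 0.
V = 0 + E − F = 0 + 84 − 28 = 56.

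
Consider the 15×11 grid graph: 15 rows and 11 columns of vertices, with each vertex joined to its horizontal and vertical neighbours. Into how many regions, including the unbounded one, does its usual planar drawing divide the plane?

The grid has V = 15·11 = 165 vertices and E = 15·10 + 11·14 = 304 edges.
F = 2 − V + E = 2 − 165 + 304 = 141.

141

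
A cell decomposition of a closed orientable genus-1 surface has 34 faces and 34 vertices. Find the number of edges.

For a closed orientable surface of genus 1, χ = 2 − 2·1 = 0.
E = V + F − (0) = 34 + 34 − (0) = 68.

68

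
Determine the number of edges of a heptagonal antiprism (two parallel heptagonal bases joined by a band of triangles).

28

An antiprism on an n-gon has two n-gon caps and 2n triangles: V = 2·7 = 14, E = 4·7 = 28, F = 2·7 + 2 = 16.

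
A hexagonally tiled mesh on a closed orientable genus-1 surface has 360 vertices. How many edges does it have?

χ = 2 − 2·1 = 0, and every face is a hexagon so 6F = 2E.
V − E + F = 0 with E = 6F/2 gives 360 − (6/2 − 1)·F = 0, so F = 180 and E = 540.

540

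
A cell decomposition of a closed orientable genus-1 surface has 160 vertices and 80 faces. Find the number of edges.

For a closed orientable surface of genus 1, χ = 2 − 2·1 = 0.
E = V + F − (0) = 160 + 80 − (0) = 240.

240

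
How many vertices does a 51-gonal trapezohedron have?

104

The n-trapezohedron (dual of the n-antiprism) has V = 2·51 + 2 = 104, E = 4·51 = 204, F = 2·51 = 102.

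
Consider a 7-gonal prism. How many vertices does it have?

A prism on an n-gon has two n-gon bases and n rectangular sides: V = 2·7 = 14, E = 3·7 = 21, F = 7 + 2 = 9.
Check: V − E + F = 14 − 21 + 9 = 2.

14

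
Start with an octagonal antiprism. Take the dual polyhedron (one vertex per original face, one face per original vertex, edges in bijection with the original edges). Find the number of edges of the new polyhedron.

32

The base solid has V = 16, E = 32, F = 18.
The dual swaps V and F and preserves E: V′ = F = 18, E′ = E = 32, F′ = V = 16.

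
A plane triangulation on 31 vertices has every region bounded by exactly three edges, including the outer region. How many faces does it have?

In a plane triangulation 3F = 2E and V − E + F = 2, so F = 2V − 4 = 2·31 − 4 = 58.

58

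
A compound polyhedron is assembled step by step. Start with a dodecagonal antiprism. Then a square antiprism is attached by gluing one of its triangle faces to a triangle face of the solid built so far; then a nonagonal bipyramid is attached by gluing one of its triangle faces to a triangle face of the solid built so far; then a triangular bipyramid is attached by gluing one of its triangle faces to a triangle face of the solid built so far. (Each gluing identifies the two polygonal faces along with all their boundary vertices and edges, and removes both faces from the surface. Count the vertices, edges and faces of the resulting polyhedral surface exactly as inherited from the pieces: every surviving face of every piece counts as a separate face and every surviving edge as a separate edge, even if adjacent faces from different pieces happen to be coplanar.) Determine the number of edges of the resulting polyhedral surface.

A dodecagonal antiprism: V=24, E=48, F=26.
Attach a square antiprism (V=8, E=16, F=10) along a 3-gon: merge 3 vertices and 3 edges, delete both glued faces → V=29, E=61, F=34.
Attach a nonagonal bipyramid (V=11, E=27, F=18) along a 3-gon: merge 3 vertices and 3 edges, delete both glued faces → V=37, E=85, F=50.
Attach a triangular bipyramid (V=5, E=9, F=6) along a 3-gon: merge 3 vertices and 3 edges, delete both glued faces → V=39, E=91, F=54.
Check: V − E + F = 39 − 91 + 54 = 2.

91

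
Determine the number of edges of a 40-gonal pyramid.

A pyramid on an n-gon base has one n-gon and n triangles: V = 40 + 1 = 41, E = 2·40 = 80, F = 40 + 1 = 41.

80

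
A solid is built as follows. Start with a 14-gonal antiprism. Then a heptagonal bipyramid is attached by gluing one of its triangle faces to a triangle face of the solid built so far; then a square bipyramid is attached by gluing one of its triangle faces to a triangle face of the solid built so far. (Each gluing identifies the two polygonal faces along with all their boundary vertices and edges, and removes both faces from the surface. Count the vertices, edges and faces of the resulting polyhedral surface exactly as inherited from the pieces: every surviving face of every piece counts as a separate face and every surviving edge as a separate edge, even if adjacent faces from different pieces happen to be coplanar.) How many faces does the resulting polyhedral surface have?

A 14-gonal antiprism: V=28, E=56, F=30.
Attach a heptagonal bipyramid (V=9, E=21, F=14) along a 3-gon: merge 3 vertices and 3 edges, delete both glued faces → V=34, E=74, F=42.
Attach a square bipyramid (V=6, E=12, F=8) along a 3-gon: merge 3 vertices and 3 edges, delete both glued faces → V=37, E=83, F=48.
Check: V − E + F = 37 − 83 + 48 = 2.

48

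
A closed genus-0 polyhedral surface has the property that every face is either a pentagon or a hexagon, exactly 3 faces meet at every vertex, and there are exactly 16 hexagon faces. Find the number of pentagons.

12

Let x be the number of pentagons; then F = 16 + x.
Edge–face incidences: 2E = 6·16 + 5·x = 96 + 5x.
Every vertex has degree 3, so 3V = 2E.
Euler: V − E + F = 2 ⇒ (2E)/3 − E + (16 + x) = 2.
Multiply by 6: 2·(2E) − 3·(2E) + 6·(16 + x) = 12, i.e. 96 + 6x − (96 + 5x) = 12.
Collecting terms: x = 12.
Then 2E = 96 + 5·12 = 156, so E = 78, V = 2E/3 = 52, F = 16 + 12 = 28.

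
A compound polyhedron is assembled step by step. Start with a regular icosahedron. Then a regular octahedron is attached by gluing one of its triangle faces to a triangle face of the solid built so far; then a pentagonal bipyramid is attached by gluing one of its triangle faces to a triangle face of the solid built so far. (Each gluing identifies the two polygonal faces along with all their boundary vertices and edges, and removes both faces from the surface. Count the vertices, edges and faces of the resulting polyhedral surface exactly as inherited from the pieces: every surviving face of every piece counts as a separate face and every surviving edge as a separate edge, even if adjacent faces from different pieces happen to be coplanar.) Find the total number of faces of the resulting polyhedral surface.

34

A regular icosahedron: V=12, E=30, F=20.
Attach a regular octahedron (V=6, E=12, F=8) along a 3-gon: merge 3 vertices and 3 edges, delete both glued faces → V=15, E=39, F=26.
Attach a pentagonal bipyramid (V=7, E=15, F=10) along a 3-gon: merge 3 vertices and 3 edges, delete both glued faces → V=19, E=51, F=34.
Check: V − E + F = 19 − 51 + 34 = 2.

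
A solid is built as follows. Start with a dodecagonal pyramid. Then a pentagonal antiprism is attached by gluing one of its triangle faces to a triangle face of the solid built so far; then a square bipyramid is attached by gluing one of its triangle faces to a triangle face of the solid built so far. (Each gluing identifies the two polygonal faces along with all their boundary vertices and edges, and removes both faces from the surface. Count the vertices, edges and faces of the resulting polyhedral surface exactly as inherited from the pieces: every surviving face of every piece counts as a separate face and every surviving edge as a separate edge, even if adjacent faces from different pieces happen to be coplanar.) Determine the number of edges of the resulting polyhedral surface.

A dodecagonal pyramid: V=13, E=24, F=13.
Attach a pentagonal antiprism (V=10, E=20, F=12) along a 3-gon: merge 3 vertices and 3 edges, delete both glued faces → V=20, E=41, F=23.
Attach a square bipyramid (V=6, E=12, F=8) along a 3-gon: merge 3 vertices and 3 edges, delete both glued faces → V=23, E=50, F=29.
Check: V − E + F = 23 − 50 + 29 = 2.

50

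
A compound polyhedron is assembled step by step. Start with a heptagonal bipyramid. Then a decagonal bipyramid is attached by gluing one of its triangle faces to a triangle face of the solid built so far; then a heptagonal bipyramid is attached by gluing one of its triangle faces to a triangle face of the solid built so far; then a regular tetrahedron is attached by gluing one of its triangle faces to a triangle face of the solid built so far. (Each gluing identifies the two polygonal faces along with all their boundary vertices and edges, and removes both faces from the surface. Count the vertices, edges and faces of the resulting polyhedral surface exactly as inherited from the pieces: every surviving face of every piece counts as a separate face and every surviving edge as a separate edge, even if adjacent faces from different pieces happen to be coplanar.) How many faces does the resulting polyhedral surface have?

A heptagonal bipyramid: V=9, E=21, F=14.
Attach a decagonal bipyramid (V=12, E=30, F=20) along a 3-gon: merge 3 vertices and 3 edges, delete both glued faces → V=18, E=48, F=32.
Attach a heptagonal bipyramid (V=9, E=21, F=14) along a 3-gon: merge 3 vertices and 3 edges, delete both glued faces → V=24, E=66, F=44.
Attach a regular tetrahedron (V=4, E=6, F=4) along a 3-gon: merge 3 vertices and 3 edges, delete both glued faces → V=25, E=69, F=46.
Check: V − E + F = 25 − 69 + 46 = 2.

46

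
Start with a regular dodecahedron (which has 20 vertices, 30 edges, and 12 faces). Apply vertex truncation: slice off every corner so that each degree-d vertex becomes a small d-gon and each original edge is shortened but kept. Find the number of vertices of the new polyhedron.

Truncation replaces each original edge-end by a new vertex, so V′ = 2E = 60.
Each original edge survives, and each old vertex of degree d contributes d new edges; summing degrees gives Σd = 2E, so E′ = E + 2E = 3E = 90.
Each original face survives and each original vertex becomes one new face: F′ = F + V = 32.

60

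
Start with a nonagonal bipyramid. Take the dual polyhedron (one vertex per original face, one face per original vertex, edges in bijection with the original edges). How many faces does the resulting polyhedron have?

The base solid has V = 11, E = 27, F = 18.
The dual swaps V and F and preserves E: V′ = F = 18, E′ = E = 27, F′ = V = 11.

11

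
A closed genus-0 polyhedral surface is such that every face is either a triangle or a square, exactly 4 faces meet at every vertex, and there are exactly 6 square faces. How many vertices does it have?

Let x be the number of triangles; then F = 6 + x.
Edge–face incidences: 2E = 4·6 + 3·x = 24 + 3x.
Every vertex has degree 4, so 4V = 2E.
Euler: V − E + F = 2 ⇒ (2E)/4 − E + (6 + x) = 2.
Multiply by 8: 2·(2E) − 4·(2E) + 8·(6 + x) = 16, i.e. 48 + 8x − 2·(24 + 3x) = 16.
Collecting terms: 2x = 16, so x = 8.
Then 2E = 24 + 3·8 = 48, so E = 24, V = 2E/4 = 12, F = 6 + 8 = 14.

12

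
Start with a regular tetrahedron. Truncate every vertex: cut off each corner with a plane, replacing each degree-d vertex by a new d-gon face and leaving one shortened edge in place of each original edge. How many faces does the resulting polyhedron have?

8

The base solid has V = 4, E = 6, F = 4.
Truncation replaces each original edge-end by a new vertex, so V′ = 2E = 12.
Each original edge survives, and each old vertex of degree d contributes d new edges; summing degrees gives Σd = 2E, so E′ = E + 2E = 3E = 18.
Each original face survives and each original vertex becomes one new face: F′ = F + V = 8.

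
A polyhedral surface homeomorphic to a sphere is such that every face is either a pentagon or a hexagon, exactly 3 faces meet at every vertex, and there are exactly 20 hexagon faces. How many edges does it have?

Let x be the number of pentagons; then F = 20 + x.
Edge–face incidences: 2E = 6·20 + 5·x = 120 + 5x.
Every vertex has degree 3, so 3V = 2E.
Euler: V − E + F = 2 ⇒ (2E)/3 − E + (20 + x) = 2.
Multiply by 6: 2·(2E) − 3·(2E) + 6·(20 + x) = 12, i.e. 120 + 6x − (120 + 5x) = 12.
Collecting terms: x = 12.
Then 2E = 120 + 5·12 = 180, so E = 90, V = 2E/3 = 60, F = 20 + 12 = 32.

90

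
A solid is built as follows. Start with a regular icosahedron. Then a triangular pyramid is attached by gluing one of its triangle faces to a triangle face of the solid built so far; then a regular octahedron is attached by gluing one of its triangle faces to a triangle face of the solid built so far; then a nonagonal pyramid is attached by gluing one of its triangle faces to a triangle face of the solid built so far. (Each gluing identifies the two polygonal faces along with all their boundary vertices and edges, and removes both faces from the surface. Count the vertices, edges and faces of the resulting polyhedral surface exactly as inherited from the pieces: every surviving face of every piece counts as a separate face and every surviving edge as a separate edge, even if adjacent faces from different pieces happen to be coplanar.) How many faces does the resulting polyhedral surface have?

A regular icosahedron: V=12, E=30, F=20.
Attach a triangular pyramid (V=4, E=6, F=4) along a 3-gon: merge 3 vertices and 3 edges, delete both glued faces → V=13, E=33, F=22.
Attach a regular octahedron (V=6, E=12, F=8) along a 3-gon: merge 3 vertices and 3 edges, delete both glued faces → V=16, E=42, F=28.
Attach a nonagonal pyramid (V=10, E=18, F=10) along a 3-gon: merge 3 vertices and 3 edges, delete both glued faces → V=23, E=57, F=36.
Check: V − E + F = 23 − 57 + 36 = 2.

36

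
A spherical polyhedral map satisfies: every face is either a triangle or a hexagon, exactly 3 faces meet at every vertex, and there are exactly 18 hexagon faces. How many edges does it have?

60

Let x be the number of triangles; then F = 18 + x.
Edge–face incidences: 2E = 6·18 + 3·x = 108 + 3x.
Every vertex has degree 3, so 3V = 2E.
Euler: V − E + F = 2 ⇒ (2E)/3 − E + (18 + x) = 2.
Multiply by 6: 2·(2E) − 3·(2E) + 6·(18 + x) = 12, i.e. 108 + 6x − (108 + 3x) = 12.
Collecting terms: 3x = 12, so x = 4.
Then 2E = 108 + 3·4 = 120, so E = 60, V = 2E/3 = 40, F = 18 + 4 = 22.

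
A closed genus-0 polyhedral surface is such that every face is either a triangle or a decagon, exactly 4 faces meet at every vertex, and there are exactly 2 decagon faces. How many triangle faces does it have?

20

Let x be the number of triangles; then F = 2 + x.
Edge–face incidences: 2E = 10·2 + 3·x = 20 + 3x.
Every vertex has degree 4, so 4V = 2E.
Euler: V − E + F = 2 ⇒ (2E)/4 − E + (2 + x) = 2.
Multiply by 8: 2·(2E) − 4·(2E) + 8·(2 + x) = 16, i.e. 16 + 8x − 2·(20 + 3x) = 16.
Collecting terms: 2x − 24 = 16, so 2x = 40, so x = 20.
Then 2E = 20 + 3·20 = 80, so E = 40, V = 2E/4 = 20, F = 2 + 20 = 22.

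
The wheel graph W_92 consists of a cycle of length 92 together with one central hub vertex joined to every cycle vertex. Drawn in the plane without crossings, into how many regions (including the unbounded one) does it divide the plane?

W_92 has V = 92 + 1 = 93 vertices and E = 2·92 = 184 edges.
By Euler's formula F = 2 − V + E = 2 − 93 + 184 = 93.

93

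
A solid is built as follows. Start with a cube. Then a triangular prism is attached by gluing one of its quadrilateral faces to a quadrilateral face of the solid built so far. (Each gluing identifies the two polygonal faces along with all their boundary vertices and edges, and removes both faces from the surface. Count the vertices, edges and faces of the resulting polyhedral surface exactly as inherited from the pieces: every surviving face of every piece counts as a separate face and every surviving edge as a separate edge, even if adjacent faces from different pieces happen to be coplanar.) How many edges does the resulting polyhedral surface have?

A cube: V=8, E=12, F=6.
Attach a triangular prism (V=6, E=9, F=5) along a 4-gon: merge 4 vertices and 4 edges, delete both glued faces → V=10, E=17, F=9.
Check: V − E + F = 10 − 17 + 9 = 2.

17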